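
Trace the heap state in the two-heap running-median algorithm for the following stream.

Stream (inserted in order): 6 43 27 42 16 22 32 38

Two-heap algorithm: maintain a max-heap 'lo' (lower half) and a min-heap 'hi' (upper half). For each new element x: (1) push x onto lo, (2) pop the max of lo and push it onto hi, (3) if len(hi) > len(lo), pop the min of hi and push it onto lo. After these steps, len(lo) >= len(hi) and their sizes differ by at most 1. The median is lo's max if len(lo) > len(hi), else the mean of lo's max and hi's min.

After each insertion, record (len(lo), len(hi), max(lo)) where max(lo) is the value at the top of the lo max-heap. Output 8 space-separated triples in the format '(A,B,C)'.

Answer: (1,0,6) (1,1,6) (2,1,27) (2,2,27) (3,2,27) (3,3,22) (4,3,27) (4,4,27)

Derivation:
Step 1: insert 6 -> lo=[6] hi=[] -> (len(lo)=1, len(hi)=0, max(lo)=6)
Step 2: insert 43 -> lo=[6] hi=[43] -> (len(lo)=1, len(hi)=1, max(lo)=6)
Step 3: insert 27 -> lo=[6, 27] hi=[43] -> (len(lo)=2, len(hi)=1, max(lo)=27)
Step 4: insert 42 -> lo=[6, 27] hi=[42, 43] -> (len(lo)=2, len(hi)=2, max(lo)=27)
Step 5: insert 16 -> lo=[6, 16, 27] hi=[42, 43] -> (len(lo)=3, len(hi)=2, max(lo)=27)
Step 6: insert 22 -> lo=[6, 16, 22] hi=[27, 42, 43] -> (len(lo)=3, len(hi)=3, max(lo)=22)
Step 7: insert 32 -> lo=[6, 16, 22, 27] hi=[32, 42, 43] -> (len(lo)=4, len(hi)=3, max(lo)=27)
Step 8: insert 38 -> lo=[6, 16, 22, 27] hi=[32, 38, 42, 43] -> (len(lo)=4, len(hi)=4, max(lo)=27)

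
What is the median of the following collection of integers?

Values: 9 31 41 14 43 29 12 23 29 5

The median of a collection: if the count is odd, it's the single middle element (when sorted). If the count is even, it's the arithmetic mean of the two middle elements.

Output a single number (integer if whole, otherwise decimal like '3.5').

Answer: 26

Derivation:
Step 1: insert 9 -> lo=[9] (size 1, max 9) hi=[] (size 0) -> median=9
Step 2: insert 31 -> lo=[9] (size 1, max 9) hi=[31] (size 1, min 31) -> median=20
Step 3: insert 41 -> lo=[9, 31] (size 2, max 31) hi=[41] (size 1, min 41) -> median=31
Step 4: insert 14 -> lo=[9, 14] (size 2, max 14) hi=[31, 41] (size 2, min 31) -> median=22.5
Step 5: insert 43 -> lo=[9, 14, 31] (size 3, max 31) hi=[41, 43] (size 2, min 41) -> median=31
Step 6: insert 29 -> lo=[9, 14, 29] (size 3, max 29) hi=[31, 41, 43] (size 3, min 31) -> median=30
Step 7: insert 12 -> lo=[9, 12, 14, 29] (size 4, max 29) hi=[31, 41, 43] (size 3, min 31) -> median=29
Step 8: insert 23 -> lo=[9, 12, 14, 23] (size 4, max 23) hi=[29, 31, 41, 43] (size 4, min 29) -> median=26
Step 9: insert 29 -> lo=[9, 12, 14, 23, 29] (size 5, max 29) hi=[29, 31, 41, 43] (size 4, min 29) -> median=29
Step 10: insert 5 -> lo=[5, 9, 12, 14, 23] (size 5, max 23) hi=[29, 29, 31, 41, 43] (size 5, min 29) -> median=26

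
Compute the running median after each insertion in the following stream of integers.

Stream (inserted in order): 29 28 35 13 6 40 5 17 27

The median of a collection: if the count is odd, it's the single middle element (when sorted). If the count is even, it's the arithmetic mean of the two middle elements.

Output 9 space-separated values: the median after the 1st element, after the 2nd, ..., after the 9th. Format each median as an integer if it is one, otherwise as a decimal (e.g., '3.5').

Answer: 29 28.5 29 28.5 28 28.5 28 22.5 27

Derivation:
Step 1: insert 29 -> lo=[29] (size 1, max 29) hi=[] (size 0) -> median=29
Step 2: insert 28 -> lo=[28] (size 1, max 28) hi=[29] (size 1, min 29) -> median=28.5
Step 3: insert 35 -> lo=[28, 29] (size 2, max 29) hi=[35] (size 1, min 35) -> median=29
Step 4: insert 13 -> lo=[13, 28] (size 2, max 28) hi=[29, 35] (size 2, min 29) -> median=28.5
Step 5: insert 6 -> lo=[6, 13, 28] (size 3, max 28) hi=[29, 35] (size 2, min 29) -> median=28
Step 6: insert 40 -> lo=[6, 13, 28] (size 3, max 28) hi=[29, 35, 40] (size 3, min 29) -> median=28.5
Step 7: insert 5 -> lo=[5, 6, 13, 28] (size 4, max 28) hi=[29, 35, 40] (size 3, min 29) -> median=28
Step 8: insert 17 -> lo=[5, 6, 13, 17] (size 4, max 17) hi=[28, 29, 35, 40] (size 4, min 28) -> median=22.5
Step 9: insert 27 -> lo=[5, 6, 13, 17, 27] (size 5, max 27) hi=[28, 29, 35, 40] (size 4, min 28) -> median=27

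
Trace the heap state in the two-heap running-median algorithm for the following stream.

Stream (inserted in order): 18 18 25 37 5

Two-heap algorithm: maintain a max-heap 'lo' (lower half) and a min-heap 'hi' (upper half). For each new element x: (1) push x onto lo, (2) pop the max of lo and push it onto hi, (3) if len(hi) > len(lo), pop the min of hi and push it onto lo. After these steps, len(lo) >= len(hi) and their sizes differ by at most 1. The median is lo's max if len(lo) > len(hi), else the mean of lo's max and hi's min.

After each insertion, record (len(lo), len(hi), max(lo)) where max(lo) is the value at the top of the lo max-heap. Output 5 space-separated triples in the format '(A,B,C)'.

Answer: (1,0,18) (1,1,18) (2,1,18) (2,2,18) (3,2,18)

Derivation:
Step 1: insert 18 -> lo=[18] hi=[] -> (len(lo)=1, len(hi)=0, max(lo)=18)
Step 2: insert 18 -> lo=[18] hi=[18] -> (len(lo)=1, len(hi)=1, max(lo)=18)
Step 3: insert 25 -> lo=[18, 18] hi=[25] -> (len(lo)=2, len(hi)=1, max(lo)=18)
Step 4: insert 37 -> lo=[18, 18] hi=[25, 37] -> (len(lo)=2, len(hi)=2, max(lo)=18)
Step 5: insert 5 -> lo=[5, 18, 18] hi=[25, 37] -> (len(lo)=3, len(hi)=2, max(lo)=18)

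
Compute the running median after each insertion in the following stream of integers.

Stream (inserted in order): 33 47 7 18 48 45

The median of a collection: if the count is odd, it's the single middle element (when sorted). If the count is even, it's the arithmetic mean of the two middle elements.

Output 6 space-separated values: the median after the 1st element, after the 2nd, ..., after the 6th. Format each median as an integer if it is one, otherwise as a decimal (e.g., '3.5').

Answer: 33 40 33 25.5 33 39

Derivation:
Step 1: insert 33 -> lo=[33] (size 1, max 33) hi=[] (size 0) -> median=33
Step 2: insert 47 -> lo=[33] (size 1, max 33) hi=[47] (size 1, min 47) -> median=40
Step 3: insert 7 -> lo=[7, 33] (size 2, max 33) hi=[47] (size 1, min 47) -> median=33
Step 4: insert 18 -> lo=[7, 18] (size 2, max 18) hi=[33, 47] (size 2, min 33) -> median=25.5
Step 5: insert 48 -> lo=[7, 18, 33] (size 3, max 33) hi=[47, 48] (size 2, min 47) -> median=33
Step 6: insert 45 -> lo=[7, 18, 33] (size 3, max 33) hi=[45, 47, 48] (size 3, min 45) -> median=39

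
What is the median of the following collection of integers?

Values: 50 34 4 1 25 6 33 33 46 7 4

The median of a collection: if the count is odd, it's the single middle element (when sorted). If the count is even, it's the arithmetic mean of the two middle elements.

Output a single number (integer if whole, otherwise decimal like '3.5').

Step 1: insert 50 -> lo=[50] (size 1, max 50) hi=[] (size 0) -> median=50
Step 2: insert 34 -> lo=[34] (size 1, max 34) hi=[50] (size 1, min 50) -> median=42
Step 3: insert 4 -> lo=[4, 34] (size 2, max 34) hi=[50] (size 1, min 50) -> median=34
Step 4: insert 1 -> lo=[1, 4] (size 2, max 4) hi=[34, 50] (size 2, min 34) -> median=19
Step 5: insert 25 -> lo=[1, 4, 25] (size 3, max 25) hi=[34, 50] (size 2, min 34) -> median=25
Step 6: insert 6 -> lo=[1, 4, 6] (size 3, max 6) hi=[25, 34, 50] (size 3, min 25) -> median=15.5
Step 7: insert 33 -> lo=[1, 4, 6, 25] (size 4, max 25) hi=[33, 34, 50] (size 3, min 33) -> median=25
Step 8: insert 33 -> lo=[1, 4, 6, 25] (size 4, max 25) hi=[33, 33, 34, 50] (size 4, min 33) -> median=29
Step 9: insert 46 -> lo=[1, 4, 6, 25, 33] (size 5, max 33) hi=[33, 34, 46, 50] (size 4, min 33) -> median=33
Step 10: insert 7 -> lo=[1, 4, 6, 7, 25] (size 5, max 25) hi=[33, 33, 34, 46, 50] (size 5, min 33) -> median=29
Step 11: insert 4 -> lo=[1, 4, 4, 6, 7, 25] (size 6, max 25) hi=[33, 33, 34, 46, 50] (size 5, min 33) -> median=25

Answer: 25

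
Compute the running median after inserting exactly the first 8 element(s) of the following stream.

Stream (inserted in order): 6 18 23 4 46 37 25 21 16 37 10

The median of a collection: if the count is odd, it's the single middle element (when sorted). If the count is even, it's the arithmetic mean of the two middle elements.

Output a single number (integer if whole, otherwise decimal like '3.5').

Answer: 22

Derivation:
Step 1: insert 6 -> lo=[6] (size 1, max 6) hi=[] (size 0) -> median=6
Step 2: insert 18 -> lo=[6] (size 1, max 6) hi=[18] (size 1, min 18) -> median=12
Step 3: insert 23 -> lo=[6, 18] (size 2, max 18) hi=[23] (size 1, min 23) -> median=18
Step 4: insert 4 -> lo=[4, 6] (size 2, max 6) hi=[18, 23] (size 2, min 18) -> median=12
Step 5: insert 46 -> lo=[4, 6, 18] (size 3, max 18) hi=[23, 46] (size 2, min 23) -> median=18
Step 6: insert 37 -> lo=[4, 6, 18] (size 3, max 18) hi=[23, 37, 46] (size 3, min 23) -> median=20.5
Step 7: insert 25 -> lo=[4, 6, 18, 23] (size 4, max 23) hi=[25, 37, 46] (size 3, min 25) -> median=23
Step 8: insert 21 -> lo=[4, 6, 18, 21] (size 4, max 21) hi=[23, 25, 37, 46] (size 4, min 23) -> median=22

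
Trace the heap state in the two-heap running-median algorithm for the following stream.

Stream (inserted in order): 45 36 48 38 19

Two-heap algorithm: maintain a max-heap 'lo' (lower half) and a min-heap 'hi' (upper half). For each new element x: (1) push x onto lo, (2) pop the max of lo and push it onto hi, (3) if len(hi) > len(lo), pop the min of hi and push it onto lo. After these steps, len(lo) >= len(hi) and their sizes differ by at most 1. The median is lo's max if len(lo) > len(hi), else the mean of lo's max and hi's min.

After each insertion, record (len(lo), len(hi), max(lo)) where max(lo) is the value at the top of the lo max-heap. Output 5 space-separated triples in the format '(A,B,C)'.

Answer: (1,0,45) (1,1,36) (2,1,45) (2,2,38) (3,2,38)

Derivation:
Step 1: insert 45 -> lo=[45] hi=[] -> (len(lo)=1, len(hi)=0, max(lo)=45)
Step 2: insert 36 -> lo=[36] hi=[45] -> (len(lo)=1, len(hi)=1, max(lo)=36)
Step 3: insert 48 -> lo=[36, 45] hi=[48] -> (len(lo)=2, len(hi)=1, max(lo)=45)
Step 4: insert 38 -> lo=[36, 38] hi=[45, 48] -> (len(lo)=2, len(hi)=2, max(lo)=38)
Step 5: insert 19 -> lo=[19, 36, 38] hi=[45, 48] -> (len(lo)=3, len(hi)=2, max(lo)=38)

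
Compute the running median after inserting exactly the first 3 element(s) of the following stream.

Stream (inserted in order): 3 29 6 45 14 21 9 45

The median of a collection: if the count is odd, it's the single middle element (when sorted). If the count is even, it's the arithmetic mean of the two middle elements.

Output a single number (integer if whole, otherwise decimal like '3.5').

Step 1: insert 3 -> lo=[3] (size 1, max 3) hi=[] (size 0) -> median=3
Step 2: insert 29 -> lo=[3] (size 1, max 3) hi=[29] (size 1, min 29) -> median=16
Step 3: insert 6 -> lo=[3, 6] (size 2, max 6) hi=[29] (size 1, min 29) -> median=6

Answer: 6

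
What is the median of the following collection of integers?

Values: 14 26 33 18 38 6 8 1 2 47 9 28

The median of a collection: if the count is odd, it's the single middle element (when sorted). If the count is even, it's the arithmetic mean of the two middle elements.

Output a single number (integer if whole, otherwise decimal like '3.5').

Step 1: insert 14 -> lo=[14] (size 1, max 14) hi=[] (size 0) -> median=14
Step 2: insert 26 -> lo=[14] (size 1, max 14) hi=[26] (size 1, min 26) -> median=20
Step 3: insert 33 -> lo=[14, 26] (size 2, max 26) hi=[33] (size 1, min 33) -> median=26
Step 4: insert 18 -> lo=[14, 18] (size 2, max 18) hi=[26, 33] (size 2, min 26) -> median=22
Step 5: insert 38 -> lo=[14, 18, 26] (size 3, max 26) hi=[33, 38] (size 2, min 33) -> median=26
Step 6: insert 6 -> lo=[6, 14, 18] (size 3, max 18) hi=[26, 33, 38] (size 3, min 26) -> median=22
Step 7: insert 8 -> lo=[6, 8, 14, 18] (size 4, max 18) hi=[26, 33, 38] (size 3, min 26) -> median=18
Step 8: insert 1 -> lo=[1, 6, 8, 14] (size 4, max 14) hi=[18, 26, 33, 38] (size 4, min 18) -> median=16
Step 9: insert 2 -> lo=[1, 2, 6, 8, 14] (size 5, max 14) hi=[18, 26, 33, 38] (size 4, min 18) -> median=14
Step 10: insert 47 -> lo=[1, 2, 6, 8, 14] (size 5, max 14) hi=[18, 26, 33, 38, 47] (size 5, min 18) -> median=16
Step 11: insert 9 -> lo=[1, 2, 6, 8, 9, 14] (size 6, max 14) hi=[18, 26, 33, 38, 47] (size 5, min 18) -> median=14
Step 12: insert 28 -> lo=[1, 2, 6, 8, 9, 14] (size 6, max 14) hi=[18, 26, 28, 33, 38, 47] (size 6, min 18) -> median=16

Answer: 16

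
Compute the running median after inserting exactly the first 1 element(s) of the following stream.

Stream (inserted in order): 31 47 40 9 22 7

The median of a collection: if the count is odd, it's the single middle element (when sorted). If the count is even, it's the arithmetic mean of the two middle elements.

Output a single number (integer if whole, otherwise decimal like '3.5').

Step 1: insert 31 -> lo=[31] (size 1, max 31) hi=[] (size 0) -> median=31

Answer: 31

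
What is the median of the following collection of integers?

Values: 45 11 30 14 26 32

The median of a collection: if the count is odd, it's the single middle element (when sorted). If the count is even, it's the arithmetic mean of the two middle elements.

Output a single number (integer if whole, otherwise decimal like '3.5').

Answer: 28

Derivation:
Step 1: insert 45 -> lo=[45] (size 1, max 45) hi=[] (size 0) -> median=45
Step 2: insert 11 -> lo=[11] (size 1, max 11) hi=[45] (size 1, min 45) -> median=28
Step 3: insert 30 -> lo=[11, 30] (size 2, max 30) hi=[45] (size 1, min 45) -> median=30
Step 4: insert 14 -> lo=[11, 14] (size 2, max 14) hi=[30, 45] (size 2, min 30) -> median=22
Step 5: insert 26 -> lo=[11, 14, 26] (size 3, max 26) hi=[30, 45] (size 2, min 30) -> median=26
Step 6: insert 32 -> lo=[11, 14, 26] (size 3, max 26) hi=[30, 32, 45] (size 3, min 30) -> median=28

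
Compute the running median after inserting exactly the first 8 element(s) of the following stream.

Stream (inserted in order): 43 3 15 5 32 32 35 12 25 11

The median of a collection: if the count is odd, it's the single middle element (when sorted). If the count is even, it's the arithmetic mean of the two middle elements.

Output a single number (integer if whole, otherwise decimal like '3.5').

Step 1: insert 43 -> lo=[43] (size 1, max 43) hi=[] (size 0) -> median=43
Step 2: insert 3 -> lo=[3] (size 1, max 3) hi=[43] (size 1, min 43) -> median=23
Step 3: insert 15 -> lo=[3, 15] (size 2, max 15) hi=[43] (size 1, min 43) -> median=15
Step 4: insert 5 -> lo=[3, 5] (size 2, max 5) hi=[15, 43] (size 2, min 15) -> median=10
Step 5: insert 32 -> lo=[3, 5, 15] (size 3, max 15) hi=[32, 43] (size 2, min 32) -> median=15
Step 6: insert 32 -> lo=[3, 5, 15] (size 3, max 15) hi=[32, 32, 43] (size 3, min 32) -> median=23.5
Step 7: insert 35 -> lo=[3, 5, 15, 32] (size 4, max 32) hi=[32, 35, 43] (size 3, min 32) -> median=32
Step 8: insert 12 -> lo=[3, 5, 12, 15] (size 4, max 15) hi=[32, 32, 35, 43] (size 4, min 32) -> median=23.5

Answer: 23.5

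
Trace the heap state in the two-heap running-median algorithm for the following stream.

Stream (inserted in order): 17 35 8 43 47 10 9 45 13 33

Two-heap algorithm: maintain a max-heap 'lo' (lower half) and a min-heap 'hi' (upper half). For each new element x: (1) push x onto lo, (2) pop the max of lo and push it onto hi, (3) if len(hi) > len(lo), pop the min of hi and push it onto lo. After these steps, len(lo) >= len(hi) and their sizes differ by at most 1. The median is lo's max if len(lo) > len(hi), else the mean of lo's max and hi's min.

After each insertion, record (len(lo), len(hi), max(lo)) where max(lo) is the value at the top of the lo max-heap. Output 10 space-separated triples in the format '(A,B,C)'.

Step 1: insert 17 -> lo=[17] hi=[] -> (len(lo)=1, len(hi)=0, max(lo)=17)
Step 2: insert 35 -> lo=[17] hi=[35] -> (len(lo)=1, len(hi)=1, max(lo)=17)
Step 3: insert 8 -> lo=[8, 17] hi=[35] -> (len(lo)=2, len(hi)=1, max(lo)=17)
Step 4: insert 43 -> lo=[8, 17] hi=[35, 43] -> (len(lo)=2, len(hi)=2, max(lo)=17)
Step 5: insert 47 -> lo=[8, 17, 35] hi=[43, 47] -> (len(lo)=3, len(hi)=2, max(lo)=35)
Step 6: insert 10 -> lo=[8, 10, 17] hi=[35, 43, 47] -> (len(lo)=3, len(hi)=3, max(lo)=17)
Step 7: insert 9 -> lo=[8, 9, 10, 17] hi=[35, 43, 47] -> (len(lo)=4, len(hi)=3, max(lo)=17)
Step 8: insert 45 -> lo=[8, 9, 10, 17] hi=[35, 43, 45, 47] -> (len(lo)=4, len(hi)=4, max(lo)=17)
Step 9: insert 13 -> lo=[8, 9, 10, 13, 17] hi=[35, 43, 45, 47] -> (len(lo)=5, len(hi)=4, max(lo)=17)
Step 10: insert 33 -> lo=[8, 9, 10, 13, 17] hi=[33, 35, 43, 45, 47] -> (len(lo)=5, len(hi)=5, max(lo)=17)

Answer: (1,0,17) (1,1,17) (2,1,17) (2,2,17) (3,2,35) (3,3,17) (4,3,17) (4,4,17) (5,4,17) (5,5,17)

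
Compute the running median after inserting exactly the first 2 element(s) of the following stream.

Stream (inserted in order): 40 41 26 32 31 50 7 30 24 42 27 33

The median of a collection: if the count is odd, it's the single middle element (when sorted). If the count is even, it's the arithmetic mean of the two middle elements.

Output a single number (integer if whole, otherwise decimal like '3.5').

Step 1: insert 40 -> lo=[40] (size 1, max 40) hi=[] (size 0) -> median=40
Step 2: insert 41 -> lo=[40] (size 1, max 40) hi=[41] (size 1, min 41) -> median=40.5

Answer: 40.5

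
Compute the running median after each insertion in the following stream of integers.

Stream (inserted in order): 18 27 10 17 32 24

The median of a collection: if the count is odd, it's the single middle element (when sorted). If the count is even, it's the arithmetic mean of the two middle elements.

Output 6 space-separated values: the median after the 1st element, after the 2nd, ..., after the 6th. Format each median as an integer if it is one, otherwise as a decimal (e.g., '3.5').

Step 1: insert 18 -> lo=[18] (size 1, max 18) hi=[] (size 0) -> median=18
Step 2: insert 27 -> lo=[18] (size 1, max 18) hi=[27] (size 1, min 27) -> median=22.5
Step 3: insert 10 -> lo=[10, 18] (size 2, max 18) hi=[27] (size 1, min 27) -> median=18
Step 4: insert 17 -> lo=[10, 17] (size 2, max 17) hi=[18, 27] (size 2, min 18) -> median=17.5
Step 5: insert 32 -> lo=[10, 17, 18] (size 3, max 18) hi=[27, 32] (size 2, min 27) -> median=18
Step 6: insert 24 -> lo=[10, 17, 18] (size 3, max 18) hi=[24, 27, 32] (size 3, min 24) -> median=21

Answer: 18 22.5 18 17.5 18 21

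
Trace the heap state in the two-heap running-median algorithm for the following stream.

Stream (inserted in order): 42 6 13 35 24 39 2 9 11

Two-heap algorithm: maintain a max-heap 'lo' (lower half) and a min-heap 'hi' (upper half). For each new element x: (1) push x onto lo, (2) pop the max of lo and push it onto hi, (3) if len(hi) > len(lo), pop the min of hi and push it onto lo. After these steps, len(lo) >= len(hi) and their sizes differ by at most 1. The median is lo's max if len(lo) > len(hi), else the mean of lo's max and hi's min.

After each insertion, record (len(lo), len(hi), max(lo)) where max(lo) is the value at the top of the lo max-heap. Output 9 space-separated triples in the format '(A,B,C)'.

Answer: (1,0,42) (1,1,6) (2,1,13) (2,2,13) (3,2,24) (3,3,24) (4,3,24) (4,4,13) (5,4,13)

Derivation:
Step 1: insert 42 -> lo=[42] hi=[] -> (len(lo)=1, len(hi)=0, max(lo)=42)
Step 2: insert 6 -> lo=[6] hi=[42] -> (len(lo)=1, len(hi)=1, max(lo)=6)
Step 3: insert 13 -> lo=[6, 13] hi=[42] -> (len(lo)=2, len(hi)=1, max(lo)=13)
Step 4: insert 35 -> lo=[6, 13] hi=[35, 42] -> (len(lo)=2, len(hi)=2, max(lo)=13)
Step 5: insert 24 -> lo=[6, 13, 24] hi=[35, 42] -> (len(lo)=3, len(hi)=2, max(lo)=24)
Step 6: insert 39 -> lo=[6, 13, 24] hi=[35, 39, 42] -> (len(lo)=3, len(hi)=3, max(lo)=24)
Step 7: insert 2 -> lo=[2, 6, 13, 24] hi=[35, 39, 42] -> (len(lo)=4, len(hi)=3, max(lo)=24)
Step 8: insert 9 -> lo=[2, 6, 9, 13] hi=[24, 35, 39, 42] -> (len(lo)=4, len(hi)=4, max(lo)=13)
Step 9: insert 11 -> lo=[2, 6, 9, 11, 13] hi=[24, 35, 39, 42] -> (len(lo)=5, len(hi)=4, max(lo)=13)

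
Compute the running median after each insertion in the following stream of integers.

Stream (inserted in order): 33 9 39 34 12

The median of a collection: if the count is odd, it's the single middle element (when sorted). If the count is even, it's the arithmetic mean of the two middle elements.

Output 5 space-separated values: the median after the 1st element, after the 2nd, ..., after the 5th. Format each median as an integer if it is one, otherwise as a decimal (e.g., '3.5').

Step 1: insert 33 -> lo=[33] (size 1, max 33) hi=[] (size 0) -> median=33
Step 2: insert 9 -> lo=[9] (size 1, max 9) hi=[33] (size 1, min 33) -> median=21
Step 3: insert 39 -> lo=[9, 33] (size 2, max 33) hi=[39] (size 1, min 39) -> median=33
Step 4: insert 34 -> lo=[9, 33] (size 2, max 33) hi=[34, 39] (size 2, min 34) -> median=33.5
Step 5: insert 12 -> lo=[9, 12, 33] (size 3, max 33) hi=[34, 39] (size 2, min 34) -> median=33

Answer: 33 21 33 33.5 33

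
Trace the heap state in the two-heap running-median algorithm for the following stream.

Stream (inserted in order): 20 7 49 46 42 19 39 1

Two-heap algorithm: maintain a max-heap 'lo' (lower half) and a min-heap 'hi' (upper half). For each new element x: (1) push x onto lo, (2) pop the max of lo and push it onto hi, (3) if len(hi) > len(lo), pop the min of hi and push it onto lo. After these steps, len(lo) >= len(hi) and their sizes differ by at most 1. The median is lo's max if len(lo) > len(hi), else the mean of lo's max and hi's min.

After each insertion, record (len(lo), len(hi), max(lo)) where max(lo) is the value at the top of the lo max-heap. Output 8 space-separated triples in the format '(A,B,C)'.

Step 1: insert 20 -> lo=[20] hi=[] -> (len(lo)=1, len(hi)=0, max(lo)=20)
Step 2: insert 7 -> lo=[7] hi=[20] -> (len(lo)=1, len(hi)=1, max(lo)=7)
Step 3: insert 49 -> lo=[7, 20] hi=[49] -> (len(lo)=2, len(hi)=1, max(lo)=20)
Step 4: insert 46 -> lo=[7, 20] hi=[46, 49] -> (len(lo)=2, len(hi)=2, max(lo)=20)
Step 5: insert 42 -> lo=[7, 20, 42] hi=[46, 49] -> (len(lo)=3, len(hi)=2, max(lo)=42)
Step 6: insert 19 -> lo=[7, 19, 20] hi=[42, 46, 49] -> (len(lo)=3, len(hi)=3, max(lo)=20)
Step 7: insert 39 -> lo=[7, 19, 20, 39] hi=[42, 46, 49] -> (len(lo)=4, len(hi)=3, max(lo)=39)
Step 8: insert 1 -> lo=[1, 7, 19, 20] hi=[39, 42, 46, 49] -> (len(lo)=4, len(hi)=4, max(lo)=20)

Answer: (1,0,20) (1,1,7) (2,1,20) (2,2,20) (3,2,42) (3,3,20) (4,3,39) (4,4,20)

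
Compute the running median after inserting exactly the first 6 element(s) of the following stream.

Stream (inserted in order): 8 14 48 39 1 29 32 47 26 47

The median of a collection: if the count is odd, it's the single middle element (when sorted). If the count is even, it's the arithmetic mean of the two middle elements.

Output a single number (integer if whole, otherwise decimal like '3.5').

Answer: 21.5

Derivation:
Step 1: insert 8 -> lo=[8] (size 1, max 8) hi=[] (size 0) -> median=8
Step 2: insert 14 -> lo=[8] (size 1, max 8) hi=[14] (size 1, min 14) -> median=11
Step 3: insert 48 -> lo=[8, 14] (size 2, max 14) hi=[48] (size 1, min 48) -> median=14
Step 4: insert 39 -> lo=[8, 14] (size 2, max 14) hi=[39, 48] (size 2, min 39) -> median=26.5
Step 5: insert 1 -> lo=[1, 8, 14] (size 3, max 14) hi=[39, 48] (size 2, min 39) -> median=14
Step 6: insert 29 -> lo=[1, 8, 14] (size 3, max 14) hi=[29, 39, 48] (size 3, min 29) -> median=21.5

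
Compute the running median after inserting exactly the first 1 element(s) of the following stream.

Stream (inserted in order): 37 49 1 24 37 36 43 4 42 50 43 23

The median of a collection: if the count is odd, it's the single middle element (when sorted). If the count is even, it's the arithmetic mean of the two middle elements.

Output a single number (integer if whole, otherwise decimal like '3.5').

Answer: 37

Derivation:
Step 1: insert 37 -> lo=[37] (size 1, max 37) hi=[] (size 0) -> median=37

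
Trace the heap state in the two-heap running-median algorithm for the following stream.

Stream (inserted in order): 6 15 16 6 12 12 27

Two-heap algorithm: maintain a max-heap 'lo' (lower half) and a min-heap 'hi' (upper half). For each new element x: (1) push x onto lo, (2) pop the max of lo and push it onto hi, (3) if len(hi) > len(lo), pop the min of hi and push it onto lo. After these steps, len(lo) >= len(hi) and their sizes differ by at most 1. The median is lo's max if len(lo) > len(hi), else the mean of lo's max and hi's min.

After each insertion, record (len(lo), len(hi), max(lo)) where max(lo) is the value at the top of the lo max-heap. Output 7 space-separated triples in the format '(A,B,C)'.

Step 1: insert 6 -> lo=[6] hi=[] -> (len(lo)=1, len(hi)=0, max(lo)=6)
Step 2: insert 15 -> lo=[6] hi=[15] -> (len(lo)=1, len(hi)=1, max(lo)=6)
Step 3: insert 16 -> lo=[6, 15] hi=[16] -> (len(lo)=2, len(hi)=1, max(lo)=15)
Step 4: insert 6 -> lo=[6, 6] hi=[15, 16] -> (len(lo)=2, len(hi)=2, max(lo)=6)
Step 5: insert 12 -> lo=[6, 6, 12] hi=[15, 16] -> (len(lo)=3, len(hi)=2, max(lo)=12)
Step 6: insert 12 -> lo=[6, 6, 12] hi=[12, 15, 16] -> (len(lo)=3, len(hi)=3, max(lo)=12)
Step 7: insert 27 -> lo=[6, 6, 12, 12] hi=[15, 16, 27] -> (len(lo)=4, len(hi)=3, max(lo)=12)

Answer: (1,0,6) (1,1,6) (2,1,15) (2,2,6) (3,2,12) (3,3,12) (4,3,12)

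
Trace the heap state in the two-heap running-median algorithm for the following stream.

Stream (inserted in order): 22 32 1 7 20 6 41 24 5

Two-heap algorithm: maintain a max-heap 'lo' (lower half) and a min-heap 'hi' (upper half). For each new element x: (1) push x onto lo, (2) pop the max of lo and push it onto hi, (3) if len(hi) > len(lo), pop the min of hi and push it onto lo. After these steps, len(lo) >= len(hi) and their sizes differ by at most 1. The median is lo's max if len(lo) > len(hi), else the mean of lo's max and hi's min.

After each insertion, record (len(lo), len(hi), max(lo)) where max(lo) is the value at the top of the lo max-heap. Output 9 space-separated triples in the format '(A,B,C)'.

Step 1: insert 22 -> lo=[22] hi=[] -> (len(lo)=1, len(hi)=0, max(lo)=22)
Step 2: insert 32 -> lo=[22] hi=[32] -> (len(lo)=1, len(hi)=1, max(lo)=22)
Step 3: insert 1 -> lo=[1, 22] hi=[32] -> (len(lo)=2, len(hi)=1, max(lo)=22)
Step 4: insert 7 -> lo=[1, 7] hi=[22, 32] -> (len(lo)=2, len(hi)=2, max(lo)=7)
Step 5: insert 20 -> lo=[1, 7, 20] hi=[22, 32] -> (len(lo)=3, len(hi)=2, max(lo)=20)
Step 6: insert 6 -> lo=[1, 6, 7] hi=[20, 22, 32] -> (len(lo)=3, len(hi)=3, max(lo)=7)
Step 7: insert 41 -> lo=[1, 6, 7, 20] hi=[22, 32, 41] -> (len(lo)=4, len(hi)=3, max(lo)=20)
Step 8: insert 24 -> lo=[1, 6, 7, 20] hi=[22, 24, 32, 41] -> (len(lo)=4, len(hi)=4, max(lo)=20)
Step 9: insert 5 -> lo=[1, 5, 6, 7, 20] hi=[22, 24, 32, 41] -> (len(lo)=5, len(hi)=4, max(lo)=20)

Answer: (1,0,22) (1,1,22) (2,1,22) (2,2,7) (3,2,20) (3,3,7) (4,3,20) (4,4,20) (5,4,20)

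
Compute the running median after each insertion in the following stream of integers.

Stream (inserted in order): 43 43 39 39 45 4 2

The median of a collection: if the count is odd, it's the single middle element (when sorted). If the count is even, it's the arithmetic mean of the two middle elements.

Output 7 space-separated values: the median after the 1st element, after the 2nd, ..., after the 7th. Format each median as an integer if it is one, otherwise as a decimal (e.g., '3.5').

Answer: 43 43 43 41 43 41 39

Derivation:
Step 1: insert 43 -> lo=[43] (size 1, max 43) hi=[] (size 0) -> median=43
Step 2: insert 43 -> lo=[43] (size 1, max 43) hi=[43] (size 1, min 43) -> median=43
Step 3: insert 39 -> lo=[39, 43] (size 2, max 43) hi=[43] (size 1, min 43) -> median=43
Step 4: insert 39 -> lo=[39, 39] (size 2, max 39) hi=[43, 43] (size 2, min 43) -> median=41
Step 5: insert 45 -> lo=[39, 39, 43] (size 3, max 43) hi=[43, 45] (size 2, min 43) -> median=43
Step 6: insert 4 -> lo=[4, 39, 39] (size 3, max 39) hi=[43, 43, 45] (size 3, min 43) -> median=41
Step 7: insert 2 -> lo=[2, 4, 39, 39] (size 4, max 39) hi=[43, 43, 45] (size 3, min 43) -> median=39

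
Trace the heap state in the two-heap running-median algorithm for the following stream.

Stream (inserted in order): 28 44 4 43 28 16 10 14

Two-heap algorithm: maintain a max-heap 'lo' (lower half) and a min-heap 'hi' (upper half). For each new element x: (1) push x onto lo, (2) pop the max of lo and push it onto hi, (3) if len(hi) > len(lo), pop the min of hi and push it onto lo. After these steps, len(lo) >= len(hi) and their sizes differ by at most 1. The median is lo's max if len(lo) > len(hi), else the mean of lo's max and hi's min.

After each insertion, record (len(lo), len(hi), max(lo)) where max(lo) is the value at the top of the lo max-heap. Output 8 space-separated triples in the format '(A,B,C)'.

Answer: (1,0,28) (1,1,28) (2,1,28) (2,2,28) (3,2,28) (3,3,28) (4,3,28) (4,4,16)

Derivation:
Step 1: insert 28 -> lo=[28] hi=[] -> (len(lo)=1, len(hi)=0, max(lo)=28)
Step 2: insert 44 -> lo=[28] hi=[44] -> (len(lo)=1, len(hi)=1, max(lo)=28)
Step 3: insert 4 -> lo=[4, 28] hi=[44] -> (len(lo)=2, len(hi)=1, max(lo)=28)
Step 4: insert 43 -> lo=[4, 28] hi=[43, 44] -> (len(lo)=2, len(hi)=2, max(lo)=28)
Step 5: insert 28 -> lo=[4, 28, 28] hi=[43, 44] -> (len(lo)=3, len(hi)=2, max(lo)=28)
Step 6: insert 16 -> lo=[4, 16, 28] hi=[28, 43, 44] -> (len(lo)=3, len(hi)=3, max(lo)=28)
Step 7: insert 10 -> lo=[4, 10, 16, 28] hi=[28, 43, 44] -> (len(lo)=4, len(hi)=3, max(lo)=28)
Step 8: insert 14 -> lo=[4, 10, 14, 16] hi=[28, 28, 43, 44] -> (len(lo)=4, len(hi)=4, max(lo)=16)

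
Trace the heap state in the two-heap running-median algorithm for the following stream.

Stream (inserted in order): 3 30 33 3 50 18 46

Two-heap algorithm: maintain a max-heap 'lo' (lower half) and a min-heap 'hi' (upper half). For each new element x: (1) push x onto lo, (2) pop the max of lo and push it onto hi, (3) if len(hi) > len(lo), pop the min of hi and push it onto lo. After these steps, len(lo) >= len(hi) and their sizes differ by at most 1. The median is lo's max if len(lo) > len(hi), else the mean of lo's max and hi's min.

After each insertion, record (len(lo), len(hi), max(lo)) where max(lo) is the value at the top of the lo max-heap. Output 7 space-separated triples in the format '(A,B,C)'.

Step 1: insert 3 -> lo=[3] hi=[] -> (len(lo)=1, len(hi)=0, max(lo)=3)
Step 2: insert 30 -> lo=[3] hi=[30] -> (len(lo)=1, len(hi)=1, max(lo)=3)
Step 3: insert 33 -> lo=[3, 30] hi=[33] -> (len(lo)=2, len(hi)=1, max(lo)=30)
Step 4: insert 3 -> lo=[3, 3] hi=[30, 33] -> (len(lo)=2, len(hi)=2, max(lo)=3)
Step 5: insert 50 -> lo=[3, 3, 30] hi=[33, 50] -> (len(lo)=3, len(hi)=2, max(lo)=30)
Step 6: insert 18 -> lo=[3, 3, 18] hi=[30, 33, 50] -> (len(lo)=3, len(hi)=3, max(lo)=18)
Step 7: insert 46 -> lo=[3, 3, 18, 30] hi=[33, 46, 50] -> (len(lo)=4, len(hi)=3, max(lo)=30)

Answer: (1,0,3) (1,1,3) (2,1,30) (2,2,3) (3,2,30) (3,3,18) (4,3,30)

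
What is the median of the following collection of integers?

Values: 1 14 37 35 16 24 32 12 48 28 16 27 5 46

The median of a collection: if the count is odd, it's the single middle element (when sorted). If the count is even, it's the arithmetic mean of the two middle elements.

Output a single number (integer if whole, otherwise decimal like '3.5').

Step 1: insert 1 -> lo=[1] (size 1, max 1) hi=[] (size 0) -> median=1
Step 2: insert 14 -> lo=[1] (size 1, max 1) hi=[14] (size 1, min 14) -> median=7.5
Step 3: insert 37 -> lo=[1, 14] (size 2, max 14) hi=[37] (size 1, min 37) -> median=14
Step 4: insert 35 -> lo=[1, 14] (size 2, max 14) hi=[35, 37] (size 2, min 35) -> median=24.5
Step 5: insert 16 -> lo=[1, 14, 16] (size 3, max 16) hi=[35, 37] (size 2, min 35) -> median=16
Step 6: insert 24 -> lo=[1, 14, 16] (size 3, max 16) hi=[24, 35, 37] (size 3, min 24) -> median=20
Step 7: insert 32 -> lo=[1, 14, 16, 24] (size 4, max 24) hi=[32, 35, 37] (size 3, min 32) -> median=24
Step 8: insert 12 -> lo=[1, 12, 14, 16] (size 4, max 16) hi=[24, 32, 35, 37] (size 4, min 24) -> median=20
Step 9: insert 48 -> lo=[1, 12, 14, 16, 24] (size 5, max 24) hi=[32, 35, 37, 48] (size 4, min 32) -> median=24
Step 10: insert 28 -> lo=[1, 12, 14, 16, 24] (size 5, max 24) hi=[28, 32, 35, 37, 48] (size 5, min 28) -> median=26
Step 11: insert 16 -> lo=[1, 12, 14, 16, 16, 24] (size 6, max 24) hi=[28, 32, 35, 37, 48] (size 5, min 28) -> median=24
Step 12: insert 27 -> lo=[1, 12, 14, 16, 16, 24] (size 6, max 24) hi=[27, 28, 32, 35, 37, 48] (size 6, min 27) -> median=25.5
Step 13: insert 5 -> lo=[1, 5, 12, 14, 16, 16, 24] (size 7, max 24) hi=[27, 28, 32, 35, 37, 48] (size 6, min 27) -> median=24
Step 14: insert 46 -> lo=[1, 5, 12, 14, 16, 16, 24] (size 7, max 24) hi=[27, 28, 32, 35, 37, 46, 48] (size 7, min 27) -> median=25.5

Answer: 25.5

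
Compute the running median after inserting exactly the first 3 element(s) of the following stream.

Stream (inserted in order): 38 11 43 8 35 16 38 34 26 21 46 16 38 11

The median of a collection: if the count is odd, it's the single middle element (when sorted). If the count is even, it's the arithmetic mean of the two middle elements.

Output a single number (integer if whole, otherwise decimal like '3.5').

Step 1: insert 38 -> lo=[38] (size 1, max 38) hi=[] (size 0) -> median=38
Step 2: insert 11 -> lo=[11] (size 1, max 11) hi=[38] (size 1, min 38) -> median=24.5
Step 3: insert 43 -> lo=[11, 38] (size 2, max 38) hi=[43] (size 1, min 43) -> median=38

Answer: 38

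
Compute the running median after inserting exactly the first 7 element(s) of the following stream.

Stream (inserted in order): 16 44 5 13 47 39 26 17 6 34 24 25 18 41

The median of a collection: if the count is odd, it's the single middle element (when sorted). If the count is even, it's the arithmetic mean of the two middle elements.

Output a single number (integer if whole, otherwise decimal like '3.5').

Step 1: insert 16 -> lo=[16] (size 1, max 16) hi=[] (size 0) -> median=16
Step 2: insert 44 -> lo=[16] (size 1, max 16) hi=[44] (size 1, min 44) -> median=30
Step 3: insert 5 -> lo=[5, 16] (size 2, max 16) hi=[44] (size 1, min 44) -> median=16
Step 4: insert 13 -> lo=[5, 13] (size 2, max 13) hi=[16, 44] (size 2, min 16) -> median=14.5
Step 5: insert 47 -> lo=[5, 13, 16] (size 3, max 16) hi=[44, 47] (size 2, min 44) -> median=16
Step 6: insert 39 -> lo=[5, 13, 16] (size 3, max 16) hi=[39, 44, 47] (size 3, min 39) -> median=27.5
Step 7: insert 26 -> lo=[5, 13, 16, 26] (size 4, max 26) hi=[39, 44, 47] (size 3, min 39) -> median=26

Answer: 26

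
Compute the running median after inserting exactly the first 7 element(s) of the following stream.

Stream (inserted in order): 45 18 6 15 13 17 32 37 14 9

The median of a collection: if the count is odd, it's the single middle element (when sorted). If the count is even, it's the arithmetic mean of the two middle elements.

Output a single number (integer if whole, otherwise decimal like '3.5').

Step 1: insert 45 -> lo=[45] (size 1, max 45) hi=[] (size 0) -> median=45
Step 2: insert 18 -> lo=[18] (size 1, max 18) hi=[45] (size 1, min 45) -> median=31.5
Step 3: insert 6 -> lo=[6, 18] (size 2, max 18) hi=[45] (size 1, min 45) -> median=18
Step 4: insert 15 -> lo=[6, 15] (size 2, max 15) hi=[18, 45] (size 2, min 18) -> median=16.5
Step 5: insert 13 -> lo=[6, 13, 15] (size 3, max 15) hi=[18, 45] (size 2, min 18) -> median=15
Step 6: insert 17 -> lo=[6, 13, 15] (size 3, max 15) hi=[17, 18, 45] (size 3, min 17) -> median=16
Step 7: insert 32 -> lo=[6, 13, 15, 17] (size 4, max 17) hi=[18, 32, 45] (size 3, min 18) -> median=17

Answer: 17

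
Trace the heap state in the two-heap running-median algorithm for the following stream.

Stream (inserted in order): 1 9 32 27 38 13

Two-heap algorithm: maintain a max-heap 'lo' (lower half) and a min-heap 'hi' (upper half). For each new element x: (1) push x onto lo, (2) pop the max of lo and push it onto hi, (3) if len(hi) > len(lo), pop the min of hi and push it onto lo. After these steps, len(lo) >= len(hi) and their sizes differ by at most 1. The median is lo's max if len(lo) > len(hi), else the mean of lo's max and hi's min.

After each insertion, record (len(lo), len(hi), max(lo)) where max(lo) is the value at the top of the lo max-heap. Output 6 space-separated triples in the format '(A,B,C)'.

Answer: (1,0,1) (1,1,1) (2,1,9) (2,2,9) (3,2,27) (3,3,13)

Derivation:
Step 1: insert 1 -> lo=[1] hi=[] -> (len(lo)=1, len(hi)=0, max(lo)=1)
Step 2: insert 9 -> lo=[1] hi=[9] -> (len(lo)=1, len(hi)=1, max(lo)=1)
Step 3: insert 32 -> lo=[1, 9] hi=[32] -> (len(lo)=2, len(hi)=1, max(lo)=9)
Step 4: insert 27 -> lo=[1, 9] hi=[27, 32] -> (len(lo)=2, len(hi)=2, max(lo)=9)
Step 5: insert 38 -> lo=[1, 9, 27] hi=[32, 38] -> (len(lo)=3, len(hi)=2, max(lo)=27)
Step 6: insert 13 -> lo=[1, 9, 13] hi=[27, 32, 38] -> (len(lo)=3, len(hi)=3, max(lo)=13)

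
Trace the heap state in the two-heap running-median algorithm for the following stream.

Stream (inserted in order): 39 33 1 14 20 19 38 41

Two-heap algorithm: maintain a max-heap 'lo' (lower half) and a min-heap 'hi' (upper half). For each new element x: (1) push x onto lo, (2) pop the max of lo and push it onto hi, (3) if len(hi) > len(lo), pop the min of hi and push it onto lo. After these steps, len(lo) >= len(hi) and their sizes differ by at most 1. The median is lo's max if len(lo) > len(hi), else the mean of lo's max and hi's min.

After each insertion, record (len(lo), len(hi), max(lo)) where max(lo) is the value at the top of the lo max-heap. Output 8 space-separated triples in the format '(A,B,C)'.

Answer: (1,0,39) (1,1,33) (2,1,33) (2,2,14) (3,2,20) (3,3,19) (4,3,20) (4,4,20)

Derivation:
Step 1: insert 39 -> lo=[39] hi=[] -> (len(lo)=1, len(hi)=0, max(lo)=39)
Step 2: insert 33 -> lo=[33] hi=[39] -> (len(lo)=1, len(hi)=1, max(lo)=33)
Step 3: insert 1 -> lo=[1, 33] hi=[39] -> (len(lo)=2, len(hi)=1, max(lo)=33)
Step 4: insert 14 -> lo=[1, 14] hi=[33, 39] -> (len(lo)=2, len(hi)=2, max(lo)=14)
Step 5: insert 20 -> lo=[1, 14, 20] hi=[33, 39] -> (len(lo)=3, len(hi)=2, max(lo)=20)
Step 6: insert 19 -> lo=[1, 14, 19] hi=[20, 33, 39] -> (len(lo)=3, len(hi)=3, max(lo)=19)
Step 7: insert 38 -> lo=[1, 14, 19, 20] hi=[33, 38, 39] -> (len(lo)=4, len(hi)=3, max(lo)=20)
Step 8: insert 41 -> lo=[1, 14, 19, 20] hi=[33, 38, 39, 41] -> (len(lo)=4, len(hi)=4, max(lo)=20)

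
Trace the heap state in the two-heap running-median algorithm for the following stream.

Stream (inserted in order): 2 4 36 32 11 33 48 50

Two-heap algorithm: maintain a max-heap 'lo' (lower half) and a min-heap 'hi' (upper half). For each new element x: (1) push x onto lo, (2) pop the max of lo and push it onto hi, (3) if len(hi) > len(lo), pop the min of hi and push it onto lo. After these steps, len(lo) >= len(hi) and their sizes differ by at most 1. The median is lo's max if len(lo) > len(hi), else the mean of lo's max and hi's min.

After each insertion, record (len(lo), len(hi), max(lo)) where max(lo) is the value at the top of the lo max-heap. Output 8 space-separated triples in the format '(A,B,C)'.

Step 1: insert 2 -> lo=[2] hi=[] -> (len(lo)=1, len(hi)=0, max(lo)=2)
Step 2: insert 4 -> lo=[2] hi=[4] -> (len(lo)=1, len(hi)=1, max(lo)=2)
Step 3: insert 36 -> lo=[2, 4] hi=[36] -> (len(lo)=2, len(hi)=1, max(lo)=4)
Step 4: insert 32 -> lo=[2, 4] hi=[32, 36] -> (len(lo)=2, len(hi)=2, max(lo)=4)
Step 5: insert 11 -> lo=[2, 4, 11] hi=[32, 36] -> (len(lo)=3, len(hi)=2, max(lo)=11)
Step 6: insert 33 -> lo=[2, 4, 11] hi=[32, 33, 36] -> (len(lo)=3, len(hi)=3, max(lo)=11)
Step 7: insert 48 -> lo=[2, 4, 11, 32] hi=[33, 36, 48] -> (len(lo)=4, len(hi)=3, max(lo)=32)
Step 8: insert 50 -> lo=[2, 4, 11, 32] hi=[33, 36, 48, 50] -> (len(lo)=4, len(hi)=4, max(lo)=32)

Answer: (1,0,2) (1,1,2) (2,1,4) (2,2,4) (3,2,11) (3,3,11) (4,3,32) (4,4,32)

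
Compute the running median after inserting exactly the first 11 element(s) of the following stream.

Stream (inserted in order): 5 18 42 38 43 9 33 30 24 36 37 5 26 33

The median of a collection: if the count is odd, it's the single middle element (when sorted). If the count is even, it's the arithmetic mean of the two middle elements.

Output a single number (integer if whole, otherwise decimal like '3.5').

Answer: 33

Derivation:
Step 1: insert 5 -> lo=[5] (size 1, max 5) hi=[] (size 0) -> median=5
Step 2: insert 18 -> lo=[5] (size 1, max 5) hi=[18] (size 1, min 18) -> median=11.5
Step 3: insert 42 -> lo=[5, 18] (size 2, max 18) hi=[42] (size 1, min 42) -> median=18
Step 4: insert 38 -> lo=[5, 18] (size 2, max 18) hi=[38, 42] (size 2, min 38) -> median=28
Step 5: insert 43 -> lo=[5, 18, 38] (size 3, max 38) hi=[42, 43] (size 2, min 42) -> median=38
Step 6: insert 9 -> lo=[5, 9, 18] (size 3, max 18) hi=[38, 42, 43] (size 3, min 38) -> median=28
Step 7: insert 33 -> lo=[5, 9, 18, 33] (size 4, max 33) hi=[38, 42, 43] (size 3, min 38) -> median=33
Step 8: insert 30 -> lo=[5, 9, 18, 30] (size 4, max 30) hi=[33, 38, 42, 43] (size 4, min 33) -> median=31.5
Step 9: insert 24 -> lo=[5, 9, 18, 24, 30] (size 5, max 30) hi=[33, 38, 42, 43] (size 4, min 33) -> median=30
Step 10: insert 36 -> lo=[5, 9, 18, 24, 30] (size 5, max 30) hi=[33, 36, 38, 42, 43] (size 5, min 33) -> median=31.5
Step 11: insert 37 -> lo=[5, 9, 18, 24, 30, 33] (size 6, max 33) hi=[36, 37, 38, 42, 43] (size 5, min 36) -> median=33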